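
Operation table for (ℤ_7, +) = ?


Elements: {0, 1, 2, 3, 4, 5, 6}
Operation: addition mod 7
Entry (a, b) = (a + b) mod 7

Cayley table:
  | 0 | 1 | 2 | 3 | 4 | 5 | 6
0 | 0 | 1 | 2 | 3 | 4 | 5 | 6
1 | 1 | 2 | 3 | 4 | 5 | 6 | 0
2 | 2 | 3 | 4 | 5 | 6 | 0 | 1
3 | 3 | 4 | 5 | 6 | 0 | 1 | 2
4 | 4 | 5 | 6 | 0 | 1 | 2 | 3
5 | 5 | 6 | 0 | 1 | 2 | 3 | 4
6 | 6 | 0 | 1 | 2 | 3 | 4 | 5


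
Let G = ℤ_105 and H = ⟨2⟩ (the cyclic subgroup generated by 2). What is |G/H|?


|⟨2⟩| = n / gcd(2, 105) = 105 / 1 = 105
H is normal (ℤ_105 is abelian).
|G/H| = |G| / |H| = 105 / 105 = 1

|G/H| = 1


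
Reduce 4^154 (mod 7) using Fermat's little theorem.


Fermat's little theorem: if p is prime and gcd(a,p)=1, then a^(p-1) ≡ 1 (mod p)
p = 7 is prime, gcd(4,7) = 1
Reduce exponent: 154 mod 6 = 4
So 4^154 ≡ 4^4 (mod 7)
4^4 mod 7 = 4

4^154 ≡ 4 (mod 7)


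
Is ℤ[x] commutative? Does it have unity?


Polynomial ring over ℤ (an integral domain) is a commutative integral domain with unity 1
Commutative: Yes
Integral domain: Yes
Has unity: Yes

ℤ[x]: Commutative=Yes, Unity=Yes


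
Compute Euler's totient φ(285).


Factor n: 285 = 3 × 5 × 19
φ(n) = n · ∏(1 - 1/p) over distinct primes p | n
φ(285) = 285 · (1 - 1/3) · (1 - 1/5) · (1 - 1/19) = 144

φ(285) = 144


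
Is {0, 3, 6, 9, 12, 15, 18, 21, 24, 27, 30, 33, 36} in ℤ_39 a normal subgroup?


H = {0, 3, 6, 9, 12, 15, 18, 21, 24, 27, 30, 33, 36} in ℤ_39
ℤ_39 is abelian; every subgroup of an abelian group is normal

Yes, normal subgroup


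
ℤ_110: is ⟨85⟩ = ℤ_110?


g generates ℤ_n iff gcd(g, n) = 1
gcd(85, 110) = 5
Since gcd = 5 ≠ 1, ⟨85⟩ has order 22 < 110, so 85 is not a generator.

No, 85 does not generate ℤ_110


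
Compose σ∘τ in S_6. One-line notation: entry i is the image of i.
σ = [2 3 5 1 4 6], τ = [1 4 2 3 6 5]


σ∘τ: apply τ first, then σ
1 →τ 1 →σ 2
2 →τ 4 →σ 1
3 →τ 2 →σ 3
4 →τ 3 →σ 5
5 →τ 6 →σ 6
6 →τ 5 →σ 4

σ∘τ = [2 1 3 5 6 4]


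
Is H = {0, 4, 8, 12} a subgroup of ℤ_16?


Subgroup test for H = {0, 4, 8, 12} in (ℤ_16, +):
(1) 0 ∈ H? Yes
(2) Closure: for all a,b ∈ H, (a+b) mod 16 ∈ H? Yes
(3) Inverses: for all a ∈ H, -a mod 16 ∈ H? Yes

Yes, H is a subgroup of ℤ_16


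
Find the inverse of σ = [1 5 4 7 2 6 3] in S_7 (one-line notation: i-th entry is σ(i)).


To find σ⁻¹, swap domain and range:
σ(1) = 1 → σ⁻¹(1) = 1
σ(2) = 5 → σ⁻¹(5) = 2
σ(3) = 4 → σ⁻¹(4) = 3
σ(4) = 7 → σ⁻¹(7) = 4
σ(5) = 2 → σ⁻¹(2) = 5
σ(6) = 6 → σ⁻¹(6) = 6
σ(7) = 3 → σ⁻¹(3) = 7

σ⁻¹ = [1 5 7 3 2 6 4]


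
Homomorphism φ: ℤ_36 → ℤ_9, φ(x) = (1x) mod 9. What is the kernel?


Kernel = preimage of identity
ker(φ) = {x ∈ ℤ_36 : 1x ≡ 0 (mod 9)}. Since 9 | 36, φ is well-defined. The kernel is the cyclic subgroup ⟨9⟩ of ℤ_36 (order 4), i.e. {0, 9, 18, 27}

ker(φ) = {0, 9, 18, 27}


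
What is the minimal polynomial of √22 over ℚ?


√22 satisfies x² - 22 = 0, irreducible over ℚ since 22 is squarefree

Minimal polynomial: x² - 22


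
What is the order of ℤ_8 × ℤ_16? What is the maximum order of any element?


|ℤ_8 × ℤ_16| = 8 × 16 = 128
Max element order = lcm(8,16) = 16
Cyclic? No (gcd=8)

|ℤ_8×ℤ_16| = 128, max element order = 16


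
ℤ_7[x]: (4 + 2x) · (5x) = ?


Expand and collect like terms; reduce coefficients mod 7:
x^0: 4·0 = 0 ≡ 0 (mod 7)
x^1: 4·5 + 2·0 = 20 ≡ 6 (mod 7)
x^2: 2·5 = 10 ≡ 3 (mod 7)
Result: 6x + 3x^2

f · g = 6x + 3x^2


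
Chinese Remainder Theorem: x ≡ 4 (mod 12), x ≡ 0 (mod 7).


m₁ = 12, m₂ = 7, gcd = 1, so CRT applies. M = m₁·m₂ = 84
Let M₁ = M/m₁ = 7, M₂ = M/m₂ = 12
Find y₁ ≡ M₁⁻¹ (mod m₁): 7⁻¹ ≡ 7 (mod 12)
Find y₂ ≡ M₂⁻¹ (mod m₂): 12⁻¹ ≡ 3 (mod 7)
x = a₁·M₁·y₁ + a₂·M₂·y₂ = 4·7·7 + 0·12·3 = 196
Reduce mod 84: x ≡ 28
Check: 28 mod 12 = 4 ✓, 28 mod 7 = 0 ✓

x ≡ 28 (mod 84)


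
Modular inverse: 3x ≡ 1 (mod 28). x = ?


Use the extended Euclidean algorithm to write 1 = 3·s + 28·t; then s mod 28 is the inverse.
Euclidean algorithm:
  3 = 0·28 + 3
  28 = 9·3 + 1
  3 = 3·1 + 0
gcd(3,28) = 1
Back-substitution gives: 3·(-9) + 28·(1) = 1
So 3⁻¹ ≡ -9 ≡ 19 (mod 28)
Check: 3 × 19 = 57 ≡ 1 (mod 28) ✓

3⁻¹ ≡ 19 (mod 28)


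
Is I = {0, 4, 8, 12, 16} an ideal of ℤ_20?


Check ideal conditions for I = {0, 4, 8, 12, 16} in ℤ_20:
(1) I is an additive subgroup? Yes
(2) For r ∈ ℤ_20 and a ∈ I: r·a ∈ I? Yes

Yes, I is an ideal of ℤ_20


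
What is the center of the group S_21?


Z(G) = {g ∈ G | gx = xg for all x ∈ G}
S_n is non-abelian for n ≥ 3; Z(S_21) is trivial

Z(S_21) = {e}


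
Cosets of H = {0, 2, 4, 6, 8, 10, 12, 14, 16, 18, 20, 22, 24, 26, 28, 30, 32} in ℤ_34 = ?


H = {0, 2, 4, 6, 8, 10, 12, 14, 16, 18, 20, 22, 24, 26, 28, 30, 32}, |H| = 17
Number of cosets = |G|/|H| = 34/17 = 2
0 + H = {0, 2, 4, 6, 8, 10, 12, 14, 16, 18, 20, 22, 24, 26, 28, 30, 32}
1 + H = {1, 3, 5, 7, 9, 11, 13, 15, 17, 19, 21, 23, 25, 27, 29, 31, 33}

Cosets: 0+H={0,2,4,6,8,10,12,14,16,18,20,22,24,26,28,30,32}; 1+H={1,3,5,7,9,11,13,15,17,19,21,23,25,27,29,31,33}


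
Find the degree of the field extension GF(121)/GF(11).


GF(121) = GF(11^2), so the extension degree is 2

[GF(121)/GF(11)] = 2


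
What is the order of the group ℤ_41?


ℤ_n has n elements.

|ℤ_41| = 41


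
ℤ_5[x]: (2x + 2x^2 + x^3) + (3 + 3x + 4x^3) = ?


Add coefficients mod 5:
x^0: 0 + 3 = 3 (mod 5)
x^1: 2 + 3 = 0 (mod 5)
x^2: 2 + 0 = 2 (mod 5)
x^3: 1 + 4 = 0 (mod 5)
Result: 3 + 2x^2

f + g = 3 + 2x^2


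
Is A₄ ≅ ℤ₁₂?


Comparing A₄ and ℤ₁₂:
A₄ is non-abelian, ℤ₁₂ is abelian

No, A₄ ≇ ℤ₁₂


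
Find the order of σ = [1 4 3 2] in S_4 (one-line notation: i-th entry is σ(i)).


Cycle decomposition: (2 4)
Cycle lengths: 2
Order = lcm(2) = 2

ord(σ) = 2


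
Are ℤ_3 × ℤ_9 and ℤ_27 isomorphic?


Comparing ℤ_3 × ℤ_9 and ℤ_27:
gcd(3,9) = 3 ≠ 1. Max element order in ℤ_3×ℤ_9 is lcm(3,9) = 9 < 27, so it has no element of order 27

No, ℤ_3 × ℤ_9 ≇ ℤ_27


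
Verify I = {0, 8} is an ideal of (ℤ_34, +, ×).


Check ideal conditions for I = {0, 8} in ℤ_34:
(1) I is an additive subgroup? No
(2) For r ∈ ℤ_34 and a ∈ I: r·a ∈ I? No  [counterexample: r=2, a=8, r·a mod 34 = 16 ∉ I]

No, I is not an ideal of ℤ_34


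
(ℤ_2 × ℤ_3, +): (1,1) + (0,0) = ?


Operation: componentwise addition mod (2, 3)
(1,1) + (0,0) = ((a₁+b₁) mod 2, (a₂+b₂) mod 3) with a = (1,1), b = (0,0)

(1,1) + (0,0) = (1,1)


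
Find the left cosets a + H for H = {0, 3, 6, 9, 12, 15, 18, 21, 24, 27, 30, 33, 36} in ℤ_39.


H = {0, 3, 6, 9, 12, 15, 18, 21, 24, 27, 30, 33, 36}, |H| = 13
Number of cosets = |G|/|H| = 39/13 = 3
0 + H = {0, 3, 6, 9, 12, 15, 18, 21, 24, 27, 30, 33, 36}
1 + H = {1, 4, 7, 10, 13, 16, 19, 22, 25, 28, 31, 34, 37}
2 + H = {2, 5, 8, 11, 14, 17, 20, 23, 26, 29, 32, 35, 38}

Cosets: 0+H={0,3,6,9,12,15,18,21,24,27,30,33,36}; 1+H={1,4,7,10,13,16,19,22,25,28,31,34,37}; 2+H={2,5,8,11,14,17,20,23,26,29,32,35,38}


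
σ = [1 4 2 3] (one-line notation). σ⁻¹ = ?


To find σ⁻¹, swap domain and range:
σ(1) = 1 → σ⁻¹(1) = 1
σ(2) = 4 → σ⁻¹(4) = 2
σ(3) = 2 → σ⁻¹(2) = 3
σ(4) = 3 → σ⁻¹(3) = 4

σ⁻¹ = [1 3 4 2]


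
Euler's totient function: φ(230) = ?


Factor n: 230 = 2 × 5 × 23
φ(n) = n · ∏(1 - 1/p) over distinct primes p | n
φ(230) = 230 · (1 - 1/2) · (1 - 1/5) · (1 - 1/23) = 88

φ(230) = 88


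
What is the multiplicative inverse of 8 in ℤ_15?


Use the extended Euclidean algorithm to write 1 = 8·s + 15·t; then s mod 15 is the inverse.
Euclidean algorithm:
  8 = 0·15 + 8
  15 = 1·8 + 7
  8 = 1·7 + 1
  7 = 7·1 + 0
gcd(8,15) = 1
Back-substitution gives: 8·(2) + 15·(-1) = 1
So 8⁻¹ ≡ 2 ≡ 2 (mod 15)
Check: 8 × 2 = 16 ≡ 1 (mod 15) ✓

8⁻¹ ≡ 2 (mod 15)


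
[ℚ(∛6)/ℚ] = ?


∛6 has minimal polynomial x³ - 6 (irreducible over ℚ since 6 is not a perfect cube)

[ℚ(∛6)/ℚ] = 3


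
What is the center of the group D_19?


Z(G) = {g ∈ G | gx = xg for all x ∈ G}
For odd n, Z(D_n) = {e}: no nontrivial rotation commutes with all reflections

Z(D_19) = {e}


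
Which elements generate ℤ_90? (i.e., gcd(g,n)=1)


g generates ℤ_n iff gcd(g,n) = 1
Prime factors of 90: 2, 3, 5
Generators are g ∈ {1,...,89} not divisible by any of these primes.
Generators: {1, 7, 11, 13, 17, 19, 23, 29, 31, 37, 41, 43, 47, 49, 53, 59, 61, 67, 71, 73, 77, 79, 83, 89}
Number of generators = φ(90) = 24

Generators of ℤ_90 = {1, 7, 11, 13, 17, 19, 23, 29, 31, 37, 41, 43, 47, 49, 53, 59, 61, 67, 71, 73, 77, 79, 83, 89}


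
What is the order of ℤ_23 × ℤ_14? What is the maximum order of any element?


|ℤ_23 × ℤ_14| = 23 × 14 = 322
Max element order = lcm(23,14) = 322
Cyclic? Yes (gcd=1)

|ℤ_23×ℤ_14| = 322, max element order = 322


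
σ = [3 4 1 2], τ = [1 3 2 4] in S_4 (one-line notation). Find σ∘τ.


σ∘τ: apply τ first, then σ
1 →τ 1 →σ 3
2 →τ 3 →σ 1
3 →τ 2 →σ 4
4 →τ 4 →σ 2

σ∘τ = [3 1 4 2]


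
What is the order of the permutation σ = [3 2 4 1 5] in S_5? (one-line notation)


Cycle decomposition: (1 3 4)
Cycle lengths: 3
Order = lcm(3) = 3

ord(σ) = 3


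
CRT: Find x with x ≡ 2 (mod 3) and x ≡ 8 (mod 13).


m₁ = 3, m₂ = 13, gcd = 1, so CRT applies. M = m₁·m₂ = 39
Let M₁ = M/m₁ = 13, M₂ = M/m₂ = 3
Find y₁ ≡ M₁⁻¹ (mod m₁): 13⁻¹ ≡ 1 (mod 3)
Find y₂ ≡ M₂⁻¹ (mod m₂): 3⁻¹ ≡ 9 (mod 13)
x = a₁·M₁·y₁ + a₂·M₂·y₂ = 2·13·1 + 8·3·9 = 242
Reduce mod 39: x ≡ 8
Check: 8 mod 3 = 2 ✓, 8 mod 13 = 8 ✓

x ≡ 8 (mod 39)


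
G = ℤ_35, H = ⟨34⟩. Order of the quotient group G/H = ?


|⟨34⟩| = n / gcd(34, 35) = 35 / 1 = 35
H is normal (ℤ_35 is abelian).
|G/H| = |G| / |H| = 35 / 35 = 1

|G/H| = 1


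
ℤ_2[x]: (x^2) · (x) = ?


Expand and collect like terms; reduce coefficients mod 2:
x^0: 0·0 = 0 ≡ 0 (mod 2)
x^1: 0·1 + 0·0 = 0 ≡ 0 (mod 2)
x^2: 0·1 + 1·0 = 0 ≡ 0 (mod 2)
x^3: 1·1 = 1 ≡ 1 (mod 2)
Result: x^3

f · g = x^3


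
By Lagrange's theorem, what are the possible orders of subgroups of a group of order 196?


Lagrange's theorem: |H| divides |G|
|G| = 196
Divisors of 196: 1, 2, 4, 7, 14, 28, 49, 98, 196

Possible subgroup orders: {1, 2, 4, 7, 14, 28, 49, 98, 196}


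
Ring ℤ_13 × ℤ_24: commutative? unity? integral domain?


Direct product ring; commutative with unity (1,1); but (1,0)·(0,1) = (0,0) gives zero divisors, so not an integral domain
Commutative: Yes
Integral domain: No
Has unity: Yes

ℤ_13 × ℤ_24: Commutative=Yes, Unity=Yes


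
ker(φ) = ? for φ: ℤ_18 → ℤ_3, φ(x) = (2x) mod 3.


Kernel = preimage of identity
ker(φ) = {x ∈ ℤ_18 : 2x ≡ 0 (mod 3)}. Since 3 | 18, φ is well-defined. The kernel is the cyclic subgroup ⟨3⟩ of ℤ_18 (order 6), i.e. {0, 3, 6, 9, 12, 15}

ker(φ) = {0, 3, 6, 9, 12, 15}


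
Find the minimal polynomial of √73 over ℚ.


√73 satisfies x² - 73 = 0, irreducible over ℚ since 73 is squarefree

Minimal polynomial: x² - 73


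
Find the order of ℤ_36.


ℤ_n has n elements.

|ℤ_36| = 36


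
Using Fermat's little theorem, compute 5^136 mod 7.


Fermat's little theorem: if p is prime and gcd(a,p)=1, then a^(p-1) ≡ 1 (mod p)
p = 7 is prime, gcd(5,7) = 1
Reduce exponent: 136 mod 6 = 4
So 5^136 ≡ 5^4 (mod 7)
5^4 mod 7 = 2

5^136 ≡ 2 (mod 7)


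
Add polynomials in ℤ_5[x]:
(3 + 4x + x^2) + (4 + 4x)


Add coefficients mod 5:
x^0: 3 + 4 = 2 (mod 5)
x^1: 4 + 4 = 3 (mod 5)
x^2: 1 + 0 = 1 (mod 5)
Result: 2 + 3x + x^2

f + g = 2 + 3x + x^2


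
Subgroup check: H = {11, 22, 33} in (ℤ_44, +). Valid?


Subgroup test for H = {11, 22, 33} in (ℤ_44, +):
(1) 0 ∈ H? No
(2) Closure: for all a,b ∈ H, (a+b) mod 44 ∈ H? No  [counterexample: 11 + 33 = 0 ∉ H]
(3) Inverses: for all a ∈ H, -a mod 44 ∈ H? Yes

No, H is not a subgroup of ℤ_44


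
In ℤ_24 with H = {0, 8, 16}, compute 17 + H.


17 + H = {17 + h (mod 24) : h ∈ H}
17+0=17, 17+8=1, 17+16=9
17 + H = {1, 9, 17} = 1 + H

17 + H = {1, 9, 17}


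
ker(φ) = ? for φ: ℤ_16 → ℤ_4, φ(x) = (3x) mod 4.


Kernel = preimage of identity
ker(φ) = {x ∈ ℤ_16 : 3x ≡ 0 (mod 4)}. Since 4 | 16, φ is well-defined. The kernel is the cyclic subgroup ⟨4⟩ of ℤ_16 (order 4), i.e. {0, 4, 8, 12}

ker(φ) = {0, 4, 8, 12}


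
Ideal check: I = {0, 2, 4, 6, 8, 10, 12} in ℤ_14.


Check ideal conditions for I = {0, 2, 4, 6, 8, 10, 12} in ℤ_14:
(1) I is an additive subgroup? Yes
(2) For r ∈ ℤ_14 and a ∈ I: r·a ∈ I? Yes

Yes, I is an ideal of ℤ_14


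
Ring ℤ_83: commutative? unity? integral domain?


ℤ_83 is a commutative ring with unity 1; 83 is prime, so ℤ_83 is a field (hence an integral domain)
Commutative: Yes
Integral domain: Yes
Has unity: Yes

ℤ_83: Commutative=Yes, Unity=Yes


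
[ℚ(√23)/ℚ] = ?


√23 has minimal polynomial x² - 23 (irreducible over ℚ since 23 is squarefree)

[ℚ(√23)/ℚ] = 2


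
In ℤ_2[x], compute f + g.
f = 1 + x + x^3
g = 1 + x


Add coefficients mod 2:
x^0: 1 + 1 = 0 (mod 2)
x^1: 1 + 1 = 0 (mod 2)
x^2: 0 + 0 = 0 (mod 2)
x^3: 1 + 0 = 1 (mod 2)
Result: x^3

f + g = x^3


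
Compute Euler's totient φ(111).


Factor n: 111 = 3 × 37
φ(n) = n · ∏(1 - 1/p) over distinct primes p | n
φ(111) = 111 · (1 - 1/3) · (1 - 1/37) = 72

φ(111) = 72


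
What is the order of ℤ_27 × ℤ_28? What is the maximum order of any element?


|ℤ_27 × ℤ_28| = 27 × 28 = 756
Max element order = lcm(27,28) = 756
Cyclic? Yes (gcd=1)

|ℤ_27×ℤ_28| = 756, max element order = 756


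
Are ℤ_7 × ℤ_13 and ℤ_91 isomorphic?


Comparing ℤ_7 × ℤ_13 and ℤ_91:
gcd(7,13) = 1, so ℤ_7 × ℤ_13 ≅ ℤ_91 (CRT)

Yes, ℤ_7 × ℤ_13 ≅ ℤ_91


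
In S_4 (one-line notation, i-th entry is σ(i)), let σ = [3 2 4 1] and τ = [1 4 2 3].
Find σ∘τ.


σ∘τ: apply τ first, then σ
1 →τ 1 →σ 3
2 →τ 4 →σ 1
3 →τ 2 →σ 2
4 →τ 3 →σ 4

σ∘τ = [3 1 2 4]


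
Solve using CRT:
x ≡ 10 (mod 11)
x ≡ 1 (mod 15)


m₁ = 11, m₂ = 15, gcd = 1, so CRT applies. M = m₁·m₂ = 165
Let M₁ = M/m₁ = 15, M₂ = M/m₂ = 11
Find y₁ ≡ M₁⁻¹ (mod m₁): 15⁻¹ ≡ 3 (mod 11)
Find y₂ ≡ M₂⁻¹ (mod m₂): 11⁻¹ ≡ 11 (mod 15)
x = a₁·M₁·y₁ + a₂·M₂·y₂ = 10·15·3 + 1·11·11 = 571
Reduce mod 165: x ≡ 76
Check: 76 mod 11 = 10 ✓, 76 mod 15 = 1 ✓

x ≡ 76 (mod 165)


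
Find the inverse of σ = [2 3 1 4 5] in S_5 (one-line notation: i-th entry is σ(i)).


To find σ⁻¹, swap domain and range:
σ(1) = 2 → σ⁻¹(2) = 1
σ(2) = 3 → σ⁻¹(3) = 2
σ(3) = 1 → σ⁻¹(1) = 3
σ(4) = 4 → σ⁻¹(4) = 4
σ(5) = 5 → σ⁻¹(5) = 5

σ⁻¹ = [3 1 2 4 5]


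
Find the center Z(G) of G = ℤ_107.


Z(G) = {g ∈ G | gx = xg for all x ∈ G}
ℤ_107 is abelian, so Z(G) = G

Z(ℤ_107) = ℤ_107


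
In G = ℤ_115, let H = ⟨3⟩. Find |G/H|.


|⟨3⟩| = n / gcd(3, 115) = 115 / 1 = 115
H is normal (ℤ_115 is abelian).
|G/H| = |G| / |H| = 115 / 115 = 1

|G/H| = 1


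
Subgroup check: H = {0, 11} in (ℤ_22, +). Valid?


Subgroup test for H = {0, 11} in (ℤ_22, +):
(1) 0 ∈ H? Yes
(2) Closure: for all a,b ∈ H, (a+b) mod 22 ∈ H? Yes
(3) Inverses: for all a ∈ H, -a mod 22 ∈ H? Yes

Yes, H is a subgroup of ℤ_22


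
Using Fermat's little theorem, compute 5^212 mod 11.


Fermat's little theorem: if p is prime and gcd(a,p)=1, then a^(p-1) ≡ 1 (mod p)
p = 11 is prime, gcd(5,11) = 1
Reduce exponent: 212 mod 10 = 2
So 5^212 ≡ 5^2 (mod 11)
5^2 mod 11 = 3

5^212 ≡ 3 (mod 11)


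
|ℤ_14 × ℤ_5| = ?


|A × B| = |A| · |B|
|ℤ_14 × ℤ_5| = 14 × 5 = 70

|ℤ_14 × ℤ_5| = 70


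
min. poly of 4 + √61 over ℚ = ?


Let α = 4 + √61. Then α - 4 = √61, so (α - 4)² = 61, giving α² - 8α - 45 = 0. Degree 2 and α ∉ ℚ, so this is the minimal polynomial.

Minimal polynomial: x² - 8x - 45


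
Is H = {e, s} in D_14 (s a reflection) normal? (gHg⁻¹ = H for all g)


H = {e, s} in D_14 (s a reflection)
r·s·r⁻¹ = sr⁻² ≠ s for n ≥ 3, so {e, s} is not closed under conjugation

No, not a normal subgroup


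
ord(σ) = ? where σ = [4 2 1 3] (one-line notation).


Cycle decomposition: (1 4 3)
Cycle lengths: 3
Order = lcm(3) = 3

ord(σ) = 3


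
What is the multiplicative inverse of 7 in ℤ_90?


Use the extended Euclidean algorithm to write 1 = 7·s + 90·t; then s mod 90 is the inverse.
Euclidean algorithm:
  7 = 0·90 + 7
  90 = 12·7 + 6
  7 = 1·6 + 1
  6 = 6·1 + 0
gcd(7,90) = 1
Back-substitution gives: 7·(13) + 90·(-1) = 1
So 7⁻¹ ≡ 13 ≡ 13 (mod 90)
Check: 7 × 13 = 91 ≡ 1 (mod 90) ✓

7⁻¹ ≡ 13 (mod 90)


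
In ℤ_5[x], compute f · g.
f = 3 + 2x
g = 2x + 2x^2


Expand and collect like terms; reduce coefficients mod 5:
x^0: 3·0 = 0 ≡ 0 (mod 5)
x^1: 3·2 + 2·0 = 6 ≡ 1 (mod 5)
x^2: 3·2 + 2·2 = 10 ≡ 0 (mod 5)
x^3: 2·2 = 4 ≡ 4 (mod 5)
Result: x + 4x^3

f · g = x + 4x^3


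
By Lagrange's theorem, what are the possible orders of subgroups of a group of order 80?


Lagrange's theorem: |H| divides |G|
|G| = 80
Divisors of 80: 1, 2, 4, 5, 8, 10, 16, 20, 40, 80

Possible subgroup orders: {1, 2, 4, 5, 8, 10, 16, 20, 40, 80}


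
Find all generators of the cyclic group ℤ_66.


g generates ℤ_n iff gcd(g,n) = 1
Prime factors of 66: 2, 3, 11
Generators are g ∈ {1,...,65} not divisible by any of these primes.
Generators: {1, 5, 7, 13, 17, 19, 23, 25, 29, 31, 35, 37, 41, 43, 47, 49, 53, 59, 61, 65}
Number of generators = φ(66) = 20

Generators of ℤ_66 = {1, 5, 7, 13, 17, 19, 23, 25, 29, 31, 35, 37, 41, 43, 47, 49, 53, 59, 61, 65}


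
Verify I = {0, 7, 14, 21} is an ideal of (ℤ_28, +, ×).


Check ideal conditions for I = {0, 7, 14, 21} in ℤ_28:
(1) I is an additive subgroup? Yes
(2) For r ∈ ℤ_28 and a ∈ I: r·a ∈ I? Yes

Yes, I is an ideal of ℤ_28


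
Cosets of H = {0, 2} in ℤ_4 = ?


H = {0, 2}, |H| = 2
Number of cosets = |G|/|H| = 4/2 = 2
0 + H = {0, 2}
1 + H = {1, 3}

Cosets: 0+H={0,2}; 1+H={1,3}


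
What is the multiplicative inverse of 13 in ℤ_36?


Use the extended Euclidean algorithm to write 1 = 13·s + 36·t; then s mod 36 is the inverse.
Euclidean algorithm:
  13 = 0·36 + 13
  36 = 2·13 + 10
  13 = 1·10 + 3
  10 = 3·3 + 1
  3 = 3·1 + 0
gcd(13,36) = 1
Back-substitution gives: 13·(-11) + 36·(4) = 1
So 13⁻¹ ≡ -11 ≡ 25 (mod 36)
Check: 13 × 25 = 325 ≡ 1 (mod 36) ✓

13⁻¹ ≡ 25 (mod 36)


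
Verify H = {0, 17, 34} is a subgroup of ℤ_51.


Subgroup test for H = {0, 17, 34} in (ℤ_51, +):
(1) 0 ∈ H? Yes
(2) Closure: for all a,b ∈ H, (a+b) mod 51 ∈ H? Yes
(3) Inverses: for all a ∈ H, -a mod 51 ∈ H? Yes

Yes, H is a subgroup of ℤ_51


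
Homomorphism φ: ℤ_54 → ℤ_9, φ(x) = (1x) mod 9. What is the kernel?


Kernel = preimage of identity
ker(φ) = {x ∈ ℤ_54 : 1x ≡ 0 (mod 9)}. Since 9 | 54, φ is well-defined. The kernel is the cyclic subgroup ⟨9⟩ of ℤ_54 (order 6), i.e. {0, 9, 18, 27, 36, 45}

ker(φ) = {0, 9, 18, 27, 36, 45}


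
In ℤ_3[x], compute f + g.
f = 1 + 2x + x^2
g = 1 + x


Add coefficients mod 3:
x^0: 1 + 1 = 2 (mod 3)
x^1: 2 + 1 = 0 (mod 3)
x^2: 1 + 0 = 1 (mod 3)
Result: 2 + x^2

f + g = 2 + x^2


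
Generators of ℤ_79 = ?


g generates ℤ_n iff gcd(g,n) = 1
Prime factors of 79: 79
Generators are g ∈ {1,...,78} not divisible by any of these primes.
Generators: {1, 2, 3, 4, 5, 6, 7, 8, 9, 10, 11, 12, 13, 14, 15, 16, 17, 18, 19, 20, 21, 22, 23, 24, 25, 26, 27, 28, 29, 30, 31, 32, 33, 34, 35, 36, 37, 38, 39, 40, 41, 42, 43, 44, 45, 46, 47, 48, 49, 50, 51, 52, 53, 54, 55, 56, 57, 58, 59, 60, 61, 62, 63, 64, 65, 66, 67, 68, 69, 70, 71, 72, 73, 74, 75, 76, 77, 78}
Number of generators = φ(79) = 78

Generators of ℤ_79 = {1, 2, 3, 4, 5, 6, 7, 8, 9, 10, 11, 12, 13, 14, 15, 16, 17, 18, 19, 20, 21, 22, 23, 24, 25, 26, 27, 28, 29, 30, 31, 32, 33, 34, 35, 36, 37, 38, 39, 40, 41, 42, 43, 44, 45, 46, 47, 48, 49, 50, 51, 52, 53, 54, 55, 56, 57, 58, 59, 60, 61, 62, 63, 64, 65, 66, 67, 68, 69, 70, 71, 72, 73, 74, 75, 76, 77, 78}


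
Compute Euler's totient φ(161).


Factor n: 161 = 7 × 23
φ(n) = n · ∏(1 - 1/p) over distinct primes p | n
φ(161) = 161 · (1 - 1/7) · (1 - 1/23) = 132

φ(161) = 132


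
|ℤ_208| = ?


ℤ_n has n elements.

|ℤ_208| = 208


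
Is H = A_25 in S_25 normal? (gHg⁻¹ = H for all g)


H = A_25 in S_25
A_25 has index 2 in S_25, and every subgroup of index 2 is normal

Yes, normal subgroup


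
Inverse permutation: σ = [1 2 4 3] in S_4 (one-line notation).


To find σ⁻¹, swap domain and range:
σ(1) = 1 → σ⁻¹(1) = 1
σ(2) = 2 → σ⁻¹(2) = 2
σ(3) = 4 → σ⁻¹(4) = 3
σ(4) = 3 → σ⁻¹(3) = 4

σ⁻¹ = [1 2 4 3]


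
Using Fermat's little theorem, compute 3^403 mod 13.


Fermat's little theorem: if p is prime and gcd(a,p)=1, then a^(p-1) ≡ 1 (mod p)
p = 13 is prime, gcd(3,13) = 1
Reduce exponent: 403 mod 12 = 7
So 3^403 ≡ 3^7 (mod 13)
3^7 mod 13 = 3

3^403 ≡ 3 (mod 13)


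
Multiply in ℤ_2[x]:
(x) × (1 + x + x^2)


Expand and collect like terms; reduce coefficients mod 2:
x^0: 0·1 = 0 ≡ 0 (mod 2)
x^1: 0·1 + 1·1 = 1 ≡ 1 (mod 2)
x^2: 0·1 + 1·1 = 1 ≡ 1 (mod 2)
x^3: 1·1 = 1 ≡ 1 (mod 2)
Result: x + x^2 + x^3

f · g = x + x^2 + x^3


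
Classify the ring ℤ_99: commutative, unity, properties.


ℤ_99 is a commutative ring with unity 1; 99 = 3×33 is composite, so 3·33 ≡ 0 gives zero divisors (not an integral domain)
Commutative: Yes
Integral domain: No
Has unity: Yes

ℤ_99: Commutative=Yes, Unity=Yes


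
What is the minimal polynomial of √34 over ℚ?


√34 satisfies x² - 34 = 0, irreducible over ℚ since 34 is squarefree

Minimal polynomial: x² - 34


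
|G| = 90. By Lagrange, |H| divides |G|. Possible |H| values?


Lagrange's theorem: |H| divides |G|
|G| = 90
Divisors of 90: 1, 2, 3, 5, 6, 9, 10, 15, 18, 30, 45, 90

Possible subgroup orders: {1, 2, 3, 5, 6, 9, 10, 15, 18, 30, 45, 90}


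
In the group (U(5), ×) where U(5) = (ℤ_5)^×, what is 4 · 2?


Operation: multiplication mod 5
4 · 2 = (a × b) mod 5 with a = 4, b = 2

4 · 2 = 3


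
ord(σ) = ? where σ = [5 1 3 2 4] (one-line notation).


Cycle decomposition: (1 5 4 2)
Cycle lengths: 4
Order = lcm(4) = 4

ord(σ) = 4


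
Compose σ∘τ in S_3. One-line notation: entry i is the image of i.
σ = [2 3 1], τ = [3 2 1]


σ∘τ: apply τ first, then σ
1 →τ 3 →σ 1
2 →τ 2 →σ 3
3 →τ 1 →σ 2

σ∘τ = [1 3 2]


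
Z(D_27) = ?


Z(G) = {g ∈ G | gx = xg for all x ∈ G}
For odd n, Z(D_n) = {e}: no nontrivial rotation commutes with all reflections

Z(D_27) = {e}


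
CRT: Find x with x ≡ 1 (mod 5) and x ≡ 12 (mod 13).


m₁ = 5, m₂ = 13, gcd = 1, so CRT applies. M = m₁·m₂ = 65
Let M₁ = M/m₁ = 13, M₂ = M/m₂ = 5
Find y₁ ≡ M₁⁻¹ (mod m₁): 13⁻¹ ≡ 2 (mod 5)
Find y₂ ≡ M₂⁻¹ (mod m₂): 5⁻¹ ≡ 8 (mod 13)
x = a₁·M₁·y₁ + a₂·M₂·y₂ = 1·13·2 + 12·5·8 = 506
Reduce mod 65: x ≡ 51
Check: 51 mod 5 = 1 ✓, 51 mod 13 = 12 ✓

x ≡ 51 (mod 65)


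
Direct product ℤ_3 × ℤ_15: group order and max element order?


|ℤ_3 × ℤ_15| = 3 × 15 = 45
Max element order = lcm(3,15) = 15
Cyclic? No (gcd=3)

|ℤ_3×ℤ_15| = 45, max element order = 15


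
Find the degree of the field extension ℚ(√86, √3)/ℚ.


[ℚ(√86,√3):ℚ] = [ℚ(√86,√3):ℚ(√86)]·[ℚ(√86):ℚ] = 2·2 = 4

[ℚ(√86, √3)/ℚ] = 4


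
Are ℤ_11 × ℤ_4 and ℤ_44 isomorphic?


Comparing ℤ_11 × ℤ_4 and ℤ_44:
gcd(11,4) = 1, so ℤ_11 × ℤ_4 ≅ ℤ_44 (CRT)

Yes, ℤ_11 × ℤ_4 ≅ ℤ_44


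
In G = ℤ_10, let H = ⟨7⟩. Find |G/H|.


|⟨7⟩| = n / gcd(7, 10) = 10 / 1 = 10
H is normal (ℤ_10 is abelian).
|G/H| = |G| / |H| = 10 / 10 = 1

|G/H| = 1


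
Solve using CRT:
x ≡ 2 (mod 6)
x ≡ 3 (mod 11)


m₁ = 6, m₂ = 11, gcd = 1, so CRT applies. M = m₁·m₂ = 66
Let M₁ = M/m₁ = 11, M₂ = M/m₂ = 6
Find y₁ ≡ M₁⁻¹ (mod m₁): 11⁻¹ ≡ 5 (mod 6)
Find y₂ ≡ M₂⁻¹ (mod m₂): 6⁻¹ ≡ 2 (mod 11)
x = a₁·M₁·y₁ + a₂·M₂·y₂ = 2·11·5 + 3·6·2 = 146
Reduce mod 66: x ≡ 14
Check: 14 mod 6 = 2 ✓, 14 mod 11 = 3 ✓

x ≡ 14 (mod 66)


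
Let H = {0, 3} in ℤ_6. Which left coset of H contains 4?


4 + H = {4 + h (mod 6) : h ∈ H}
4+0=4, 4+3=1
4 + H = {1, 4} = 1 + H

4 + H = {1, 4}


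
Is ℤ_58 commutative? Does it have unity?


ℤ_58 is a commutative ring with unity 1; 58 = 2×29 is composite, so 2·29 ≡ 0 gives zero divisors (not an integral domain)
Commutative: Yes
Integral domain: No
Has unity: Yes

ℤ_58: Commutative=Yes, Unity=Yes


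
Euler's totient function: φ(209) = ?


Factor n: 209 = 11 × 19
φ(n) = n · ∏(1 - 1/p) over distinct primes p | n
φ(209) = 209 · (1 - 1/11) · (1 - 1/19) = 180

φ(209) = 180


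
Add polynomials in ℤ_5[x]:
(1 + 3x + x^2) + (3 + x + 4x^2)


Add coefficients mod 5:
x^0: 1 + 3 = 4 (mod 5)
x^1: 3 + 1 = 4 (mod 5)
x^2: 1 + 4 = 0 (mod 5)
Result: 4 + 4x

f + g = 4 + 4x


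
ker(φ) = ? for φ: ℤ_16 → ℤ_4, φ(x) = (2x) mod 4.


Kernel = preimage of identity
ker(φ) = {x ∈ ℤ_16 : 2x ≡ 0 (mod 4)}. Since 4 | 16, φ is well-defined. The kernel is the cyclic subgroup ⟨2⟩ of ℤ_16 (order 8), i.e. {0, 2, 4, 6, 8, 10, 12, 14}

ker(φ) = {0, 2, 4, 6, 8, 10, 12, 14}


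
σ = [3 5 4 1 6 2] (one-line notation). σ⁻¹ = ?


To find σ⁻¹, swap domain and range:
σ(1) = 3 → σ⁻¹(3) = 1
σ(2) = 5 → σ⁻¹(5) = 2
σ(3) = 4 → σ⁻¹(4) = 3
σ(4) = 1 → σ⁻¹(1) = 4
σ(5) = 6 → σ⁻¹(6) = 5
σ(6) = 2 → σ⁻¹(2) = 6

σ⁻¹ = [4 6 1 3 2 5]


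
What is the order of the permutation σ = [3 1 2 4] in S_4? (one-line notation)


Cycle decomposition: (1 3 2)
Cycle lengths: 3
Order = lcm(3) = 3

ord(σ) = 3


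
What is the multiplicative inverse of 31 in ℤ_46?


Use the extended Euclidean algorithm to write 1 = 31·s + 46·t; then s mod 46 is the inverse.
Euclidean algorithm:
  31 = 0·46 + 31
  46 = 1·31 + 15
  31 = 2·15 + 1
  15 = 15·1 + 0
gcd(31,46) = 1
Back-substitution gives: 31·(3) + 46·(-2) = 1
So 31⁻¹ ≡ 3 ≡ 3 (mod 46)
Check: 31 × 3 = 93 ≡ 1 (mod 46) ✓

31⁻¹ ≡ 3 (mod 46)


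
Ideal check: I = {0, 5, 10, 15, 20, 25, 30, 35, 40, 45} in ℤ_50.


Check ideal conditions for I = {0, 5, 10, 15, 20, 25, 30, 35, 40, 45} in ℤ_50:
(1) I is an additive subgroup? Yes
(2) For r ∈ ℤ_50 and a ∈ I: r·a ∈ I? Yes

Yes, I is an ideal of ℤ_50


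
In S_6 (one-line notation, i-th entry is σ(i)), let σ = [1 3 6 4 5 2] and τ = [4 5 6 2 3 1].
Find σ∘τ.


σ∘τ: apply τ first, then σ
1 →τ 4 →σ 4
2 →τ 5 →σ 5
3 →τ 6 →σ 2
4 →τ 2 →σ 3
5 →τ 3 →σ 6
6 →τ 1 →σ 1

σ∘τ = [4 5 2 3 6 1]


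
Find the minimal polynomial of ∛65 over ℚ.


∛65 satisfies x³ - 65 = 0, irreducible over ℚ (no rational root; 65 is not a perfect cube)

Minimal polynomial: x³ - 65


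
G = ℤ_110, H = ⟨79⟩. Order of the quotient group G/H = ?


|⟨79⟩| = n / gcd(79, 110) = 110 / 1 = 110
H is normal (ℤ_110 is abelian).
|G/H| = |G| / |H| = 110 / 110 = 1

|G/H| = 1


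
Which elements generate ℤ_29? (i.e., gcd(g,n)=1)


g generates ℤ_n iff gcd(g,n) = 1
Prime factors of 29: 29
Generators are g ∈ {1,...,28} not divisible by any of these primes.
Generators: {1, 2, 3, 4, 5, 6, 7, 8, 9, 10, 11, 12, 13, 14, 15, 16, 17, 18, 19, 20, 21, 22, 23, 24, 25, 26, 27, 28}
Number of generators = φ(29) = 28

Generators of ℤ_29 = {1, 2, 3, 4, 5, 6, 7, 8, 9, 10, 11, 12, 13, 14, 15, 16, 17, 18, 19, 20, 21, 22, 23, 24, 25, 26, 27, 28}


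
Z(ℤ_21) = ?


Z(G) = {g ∈ G | gx = xg for all x ∈ G}
ℤ_21 is abelian, so Z(G) = G

Z(ℤ_21) = ℤ_21


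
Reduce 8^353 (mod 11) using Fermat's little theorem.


Fermat's little theorem: if p is prime and gcd(a,p)=1, then a^(p-1) ≡ 1 (mod p)
p = 11 is prime, gcd(8,11) = 1
Reduce exponent: 353 mod 10 = 3
So 8^353 ≡ 8^3 (mod 11)
8^3 mod 11 = 6

8^353 ≡ 6 (mod 11)


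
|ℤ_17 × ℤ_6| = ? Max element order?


|ℤ_17 × ℤ_6| = 17 × 6 = 102
Max element order = lcm(17,6) = 102
Cyclic? Yes (gcd=1)

|ℤ_17×ℤ_6| = 102, max element order = 102


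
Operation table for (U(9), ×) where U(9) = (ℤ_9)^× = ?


Elements: {1, 2, 4, 5, 7, 8}
Operation: multiplication mod 9
Entry (a, b) = (a × b) mod 9

Cayley table:
  | 1 | 2 | 4 | 5 | 7 | 8
1 | 1 | 2 | 4 | 5 | 7 | 8
2 | 2 | 4 | 8 | 1 | 5 | 7
4 | 4 | 8 | 7 | 2 | 1 | 5
5 | 5 | 1 | 2 | 7 | 8 | 4
7 | 7 | 5 | 1 | 8 | 4 | 2
8 | 8 | 7 | 5 | 4 | 2 | 1


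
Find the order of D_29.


|D_n| = 2n (n rotations and n reflections)
|D_29| = 2×29 = 58

|D_29| = 58


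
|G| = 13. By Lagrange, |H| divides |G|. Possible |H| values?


Lagrange's theorem: |H| divides |G|
|G| = 13
Divisors of 13: 1, 13

Possible subgroup orders: {1, 13}


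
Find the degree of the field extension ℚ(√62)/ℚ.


√62 has minimal polynomial x² - 62 (irreducible over ℚ since 62 is squarefree)

[ℚ(√62)/ℚ] = 2


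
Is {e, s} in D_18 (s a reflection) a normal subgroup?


H = {e, s} in D_18 (s a reflection)
r·s·r⁻¹ = sr⁻² ≠ s for n ≥ 3, so {e, s} is not closed under conjugation

No, not a normal subgroup


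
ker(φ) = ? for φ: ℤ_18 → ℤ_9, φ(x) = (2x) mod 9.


Kernel = preimage of identity
ker(φ) = {x ∈ ℤ_18 : 2x ≡ 0 (mod 9)}. Since 9 | 18, φ is well-defined. The kernel is the cyclic subgroup ⟨9⟩ of ℤ_18 (order 2), i.e. {0, 9}

ker(φ) = {0, 9}


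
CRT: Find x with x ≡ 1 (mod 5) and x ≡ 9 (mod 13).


m₁ = 5, m₂ = 13, gcd = 1, so CRT applies. M = m₁·m₂ = 65
Let M₁ = M/m₁ = 13, M₂ = M/m₂ = 5
Find y₁ ≡ M₁⁻¹ (mod m₁): 13⁻¹ ≡ 2 (mod 5)
Find y₂ ≡ M₂⁻¹ (mod m₂): 5⁻¹ ≡ 8 (mod 13)
x = a₁·M₁·y₁ + a₂·M₂·y₂ = 1·13·2 + 9·5·8 = 386
Reduce mod 65: x ≡ 61
Check: 61 mod 5 = 1 ✓, 61 mod 13 = 9 ✓

x ≡ 61 (mod 65)


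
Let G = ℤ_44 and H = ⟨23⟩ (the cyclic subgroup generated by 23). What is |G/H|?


|⟨23⟩| = n / gcd(23, 44) = 44 / 1 = 44
H is normal (ℤ_44 is abelian).
|G/H| = |G| / |H| = 44 / 44 = 1

|G/H| = 1


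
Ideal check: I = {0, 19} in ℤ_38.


Check ideal conditions for I = {0, 19} in ℤ_38:
(1) I is an additive subgroup? Yes
(2) For r ∈ ℤ_38 and a ∈ I: r·a ∈ I? Yes

Yes, I is an ideal of ℤ_38


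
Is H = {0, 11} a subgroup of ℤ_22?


Subgroup test for H = {0, 11} in (ℤ_22, +):
(1) 0 ∈ H? Yes
(2) Closure: for all a,b ∈ H, (a+b) mod 22 ∈ H? Yes
(3) Inverses: for all a ∈ H, -a mod 22 ∈ H? Yes

Yes, H is a subgroup of ℤ_22


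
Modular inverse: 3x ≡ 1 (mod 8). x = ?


Use the extended Euclidean algorithm to write 1 = 3·s + 8·t; then s mod 8 is the inverse.
Euclidean algorithm:
  3 = 0·8 + 3
  8 = 2·3 + 2
  3 = 1·2 + 1
  2 = 2·1 + 0
gcd(3,8) = 1
Back-substitution gives: 3·(3) + 8·(-1) = 1
So 3⁻¹ ≡ 3 ≡ 3 (mod 8)
Check: 3 × 3 = 9 ≡ 1 (mod 8) ✓

3⁻¹ ≡ 3 (mod 8)


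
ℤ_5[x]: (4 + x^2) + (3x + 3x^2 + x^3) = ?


Add coefficients mod 5:
x^0: 4 + 0 = 4 (mod 5)
x^1: 0 + 3 = 3 (mod 5)
x^2: 1 + 3 = 4 (mod 5)
x^3: 0 + 1 = 1 (mod 5)
Result: 4 + 3x + 4x^2 + x^3

f + g = 4 + 3x + 4x^2 + x^3


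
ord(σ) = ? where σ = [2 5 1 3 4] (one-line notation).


Cycle decomposition: (1 2 5 4 3)
Cycle lengths: 5
Order = lcm(5) = 5

ord(σ) = 5


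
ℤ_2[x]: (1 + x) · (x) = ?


Expand and collect like terms; reduce coefficients mod 2:
x^0: 1·0 = 0 ≡ 0 (mod 2)
x^1: 1·1 + 1·0 = 1 ≡ 1 (mod 2)
x^2: 1·1 = 1 ≡ 1 (mod 2)
Result: x + x^2

f · g = x + x^2


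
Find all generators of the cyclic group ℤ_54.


g generates ℤ_n iff gcd(g,n) = 1
Prime factors of 54: 2, 3
Generators are g ∈ {1,...,53} not divisible by any of these primes.
Generators: {1, 5, 7, 11, 13, 17, 19, 23, 25, 29, 31, 35, 37, 41, 43, 47, 49, 53}
Number of generators = φ(54) = 18

Generators of ℤ_54 = {1, 5, 7, 11, 13, 17, 19, 23, 25, 29, 31, 35, 37, 41, 43, 47, 49, 53}


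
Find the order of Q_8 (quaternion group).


Q_8 = {±1, ±i, ±j, ±k}
|Q_8| = 8

|Q_8 (quaternion group)| = 8


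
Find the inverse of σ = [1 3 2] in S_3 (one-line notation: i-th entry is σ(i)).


To find σ⁻¹, swap domain and range:
σ(1) = 1 → σ⁻¹(1) = 1
σ(2) = 3 → σ⁻¹(3) = 2
σ(3) = 2 → σ⁻¹(2) = 3

σ⁻¹ = [1 3 2]


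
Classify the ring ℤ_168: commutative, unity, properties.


ℤ_168 is a commutative ring with unity 1; 168 = 2×84 is composite, so 2·84 ≡ 0 gives zero divisors (not an integral domain)
Commutative: Yes
Integral domain: No
Has unity: Yes

ℤ_168: Commutative=Yes, Unity=Yes


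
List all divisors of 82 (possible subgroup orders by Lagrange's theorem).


Lagrange's theorem: |H| divides |G|
|G| = 82
Divisors of 82: 1, 2, 41, 82

Possible subgroup orders: {1, 2, 41, 82}


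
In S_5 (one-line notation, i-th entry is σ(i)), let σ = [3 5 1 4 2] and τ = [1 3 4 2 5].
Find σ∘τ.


σ∘τ: apply τ first, then σ
1 →τ 1 →σ 3
2 →τ 3 →σ 1
3 →τ 4 →σ 4
4 →τ 2 →σ 5
5 →τ 5 →σ 2

σ∘τ = [3 1 4 5 2]


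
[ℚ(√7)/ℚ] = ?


√7 has minimal polynomial x² - 7 (irreducible over ℚ since 7 is squarefree)

[ℚ(√7)/ℚ] = 2


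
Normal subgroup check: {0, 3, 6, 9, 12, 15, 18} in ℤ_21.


H = {0, 3, 6, 9, 12, 15, 18} in ℤ_21
ℤ_21 is abelian; every subgroup of an abelian group is normal

Yes, normal subgroup


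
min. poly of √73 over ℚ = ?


√73 satisfies x² - 73 = 0, irreducible over ℚ since 73 is squarefree

Minimal polynomial: x² - 73


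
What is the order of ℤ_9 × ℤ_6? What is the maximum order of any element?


|ℤ_9 × ℤ_6| = 9 × 6 = 54
Max element order = lcm(9,6) = 18
Cyclic? No (gcd=3)

|ℤ_9×ℤ_6| = 54, max element order = 18


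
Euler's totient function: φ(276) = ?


Factor n: 276 = 2^2 × 3 × 23
φ(n) = n · ∏(1 - 1/p) over distinct primes p | n
φ(276) = 276 · (1 - 1/2) · (1 - 1/3) · (1 - 1/23) = 88

φ(276) = 88


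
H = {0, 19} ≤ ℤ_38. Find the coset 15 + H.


15 + H = {15 + h (mod 38) : h ∈ H}
15+0=15, 15+19=34

15 + H = {15, 34}


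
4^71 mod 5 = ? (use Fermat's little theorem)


Fermat's little theorem: if p is prime and gcd(a,p)=1, then a^(p-1) ≡ 1 (mod p)
p = 5 is prime, gcd(4,5) = 1
Reduce exponent: 71 mod 4 = 3
So 4^71 ≡ 4^3 (mod 5)
4^3 mod 5 = 4

4^71 ≡ 4 (mod 5)


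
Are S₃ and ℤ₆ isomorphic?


Comparing S₃ and ℤ₆:
S₃ is non-abelian, ℤ₆ is abelian

No, S₃ ≇ ℤ₆


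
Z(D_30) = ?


Z(G) = {g ∈ G | gx = xg for all x ∈ G}
For even n, Z(D_n) = {e, r^(n/2)}: the 180° rotation r^15 commutes with every reflection and rotation

Z(D_30) = {e, r^15}


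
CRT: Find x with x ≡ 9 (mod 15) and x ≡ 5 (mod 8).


m₁ = 15, m₂ = 8, gcd = 1, so CRT applies. M = m₁·m₂ = 120
Let M₁ = M/m₁ = 8, M₂ = M/m₂ = 15
Find y₁ ≡ M₁⁻¹ (mod m₁): 8⁻¹ ≡ 2 (mod 15)
Find y₂ ≡ M₂⁻¹ (mod m₂): 15⁻¹ ≡ 7 (mod 8)
x = a₁·M₁·y₁ + a₂·M₂·y₂ = 9·8·2 + 5·15·7 = 669
Reduce mod 120: x ≡ 69
Check: 69 mod 15 = 9 ✓, 69 mod 8 = 5 ✓

x ≡ 69 (mod 120)


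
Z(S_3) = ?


Z(G) = {g ∈ G | gx = xg for all x ∈ G}
S_n is non-abelian for n ≥ 3; Z(S_3) is trivial

Z(S_3) = {e}


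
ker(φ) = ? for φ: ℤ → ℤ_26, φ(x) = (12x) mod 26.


Kernel = preimage of identity
ker(φ) = {x ∈ ℤ : 12x ≡ 0 (mod 26)}. gcd(12,26) = 2, so 12x ≡ 0 (mod 26) ⟺ x ≡ 0 (mod 26/2 = 13). Hence ker(φ) = 13ℤ

ker(φ) = 13ℤ


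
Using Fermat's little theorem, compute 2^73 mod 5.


Fermat's little theorem: if p is prime and gcd(a,p)=1, then a^(p-1) ≡ 1 (mod p)
p = 5 is prime, gcd(2,5) = 1
Reduce exponent: 73 mod 4 = 1
So 2^73 ≡ 2^1 (mod 5)
2^1 mod 5 = 2

2^73 ≡ 2 (mod 5)


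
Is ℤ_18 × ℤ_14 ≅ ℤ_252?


Comparing ℤ_18 × ℤ_14 and ℤ_252:
gcd(18,14) = 2 ≠ 1. Max element order in ℤ_18×ℤ_14 is lcm(18,14) = 126 < 252, so it has no element of order 252

No, ℤ_18 × ℤ_14 ≇ ℤ_252


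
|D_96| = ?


|D_n| = 2n (n rotations and n reflections)
|D_96| = 2×96 = 192

|D_96| = 192


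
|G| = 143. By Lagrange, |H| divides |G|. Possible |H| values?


Lagrange's theorem: |H| divides |G|
|G| = 143
Divisors of 143: 1, 11, 13, 143

Possible subgroup orders: {1, 11, 13, 143}


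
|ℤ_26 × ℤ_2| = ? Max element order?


|ℤ_26 × ℤ_2| = 26 × 2 = 52
Max element order = lcm(26,2) = 26
Cyclic? No (gcd=2)

|ℤ_26×ℤ_2| = 52, max element order = 26


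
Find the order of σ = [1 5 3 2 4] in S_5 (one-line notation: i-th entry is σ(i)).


Cycle decomposition: (2 5 4)
Cycle lengths: 3
Order = lcm(3) = 3

ord(σ) = 3


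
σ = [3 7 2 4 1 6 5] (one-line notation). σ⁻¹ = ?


To find σ⁻¹, swap domain and range:
σ(1) = 3 → σ⁻¹(3) = 1
σ(2) = 7 → σ⁻¹(7) = 2
σ(3) = 2 → σ⁻¹(2) = 3
σ(4) = 4 → σ⁻¹(4) = 4
σ(5) = 1 → σ⁻¹(1) = 5
σ(6) = 6 → σ⁻¹(6) = 6
σ(7) = 5 → σ⁻¹(5) = 7

σ⁻¹ = [5 3 1 4 7 6 2]


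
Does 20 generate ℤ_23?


g generates ℤ_n iff gcd(g, n) = 1
gcd(20, 23) = 1
Since gcd = 1, 20 is a generator.

Yes, 20 generates ℤ_23


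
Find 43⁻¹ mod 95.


Use the extended Euclidean algorithm to write 1 = 43·s + 95·t; then s mod 95 is the inverse.
Euclidean algorithm:
  43 = 0·95 + 43
  95 = 2·43 + 9
  43 = 4·9 + 7
  9 = 1·7 + 2
  7 = 3·2 + 1
  2 = 2·1 + 0
gcd(43,95) = 1
Back-substitution gives: 43·(42) + 95·(-19) = 1
So 43⁻¹ ≡ 42 ≡ 42 (mod 95)
Check: 43 × 42 = 1806 ≡ 1 (mod 95) ✓

43⁻¹ ≡ 42 (mod 95)


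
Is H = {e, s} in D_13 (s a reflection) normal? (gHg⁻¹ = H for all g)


H = {e, s} in D_13 (s a reflection)
r·s·r⁻¹ = sr⁻² ≠ s for n ≥ 3, so {e, s} is not closed under conjugation

No, not a normal subgroup


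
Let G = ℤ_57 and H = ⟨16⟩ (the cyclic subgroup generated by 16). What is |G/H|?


|⟨16⟩| = n / gcd(16, 57) = 57 / 1 = 57
H is normal (ℤ_57 is abelian).
|G/H| = |G| / |H| = 57 / 57 = 1

|G/H| = 1


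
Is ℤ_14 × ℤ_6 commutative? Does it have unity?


Direct product ring; commutative with unity (1,1); but (1,0)·(0,1) = (0,0) gives zero divisors, so not an integral domain
Commutative: Yes
Integral domain: No
Has unity: Yes

ℤ_14 × ℤ_6: Commutative=Yes, Unity=Yes


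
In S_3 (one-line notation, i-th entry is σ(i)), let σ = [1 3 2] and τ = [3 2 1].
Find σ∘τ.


σ∘τ: apply τ first, then σ
1 →τ 3 →σ 2
2 →τ 2 →σ 3
3 →τ 1 →σ 1

σ∘τ = [2 3 1]


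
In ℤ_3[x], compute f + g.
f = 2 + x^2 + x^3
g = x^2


Add coefficients mod 3:
x^0: 2 + 0 = 2 (mod 3)
x^1: 0 + 0 = 0 (mod 3)
x^2: 1 + 1 = 2 (mod 3)
x^3: 1 + 0 = 1 (mod 3)
Result: 2 + 2x^2 + x^3

f + g = 2 + 2x^2 + x^3


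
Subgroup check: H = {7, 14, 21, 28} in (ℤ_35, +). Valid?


Subgroup test for H = {7, 14, 21, 28} in (ℤ_35, +):
(1) 0 ∈ H? No
(2) Closure: for all a,b ∈ H, (a+b) mod 35 ∈ H? No  [counterexample: 7 + 28 = 0 ∉ H]
(3) Inverses: for all a ∈ H, -a mod 35 ∈ H? Yes

No, H is not a subgroup of ℤ_35
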